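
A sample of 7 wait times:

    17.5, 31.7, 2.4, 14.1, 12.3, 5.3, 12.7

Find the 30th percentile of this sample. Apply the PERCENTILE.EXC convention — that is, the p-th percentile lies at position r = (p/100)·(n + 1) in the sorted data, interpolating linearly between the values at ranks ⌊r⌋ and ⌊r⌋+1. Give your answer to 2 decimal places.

Sorted: 2.4, 5.3, 12.3, 12.7, 14.1, 17.5, 31.7.
n = 7.
r = (30/100)·(7 + 1) = 2.4.
Rank 2 is 5.3 and rank 3 is 12.3.
Interpolate: 5.3 + 0.4·(12.3 − 5.3) = 5.3 + 0.4·7 = 8.1.

8.10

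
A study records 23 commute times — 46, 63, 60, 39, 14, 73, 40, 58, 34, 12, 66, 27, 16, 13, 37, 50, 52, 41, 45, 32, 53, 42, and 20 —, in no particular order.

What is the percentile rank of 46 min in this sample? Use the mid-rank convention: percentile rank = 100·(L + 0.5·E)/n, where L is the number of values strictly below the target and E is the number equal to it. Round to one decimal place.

63.0

Sorted: 12, 13, 14, 16, 20, 27, 32, 34, 37, 39, 40, 41, 42, 45, 46, 50, 52, 53, 58, 60, 63, 66, 73.
Count below 46: L = 14; count equal: E = 1; n = 23.
Percentile rank = 100·(14 + 0.5·1)/23 = 100·14.5/23 = 63.04.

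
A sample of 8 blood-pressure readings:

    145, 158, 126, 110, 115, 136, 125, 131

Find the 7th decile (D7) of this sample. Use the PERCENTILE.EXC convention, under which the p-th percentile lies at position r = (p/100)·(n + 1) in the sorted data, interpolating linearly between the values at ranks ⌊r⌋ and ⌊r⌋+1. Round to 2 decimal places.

138.70

Sorted: 110, 115, 125, 126, 131, 136, 145, 158.
n = 8.
r = (70/100)·(8 + 1) = 6.3.
Rank 6 is 136 and rank 7 is 145.
Interpolate: 136 + 0.3·(145 − 136) = 136 + 0.3·9 = 138.7.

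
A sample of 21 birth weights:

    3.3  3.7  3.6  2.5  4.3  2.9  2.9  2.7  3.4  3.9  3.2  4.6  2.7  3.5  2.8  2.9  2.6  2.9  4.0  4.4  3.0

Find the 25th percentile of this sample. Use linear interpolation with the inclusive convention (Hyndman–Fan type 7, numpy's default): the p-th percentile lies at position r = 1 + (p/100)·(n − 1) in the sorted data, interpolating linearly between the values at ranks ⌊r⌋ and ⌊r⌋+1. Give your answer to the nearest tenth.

2.9

Sorted: 2.5, 2.6, 2.7, 2.7, 2.8, 2.9, 2.9, 2.9, 2.9, 3.0, 3.2, 3.3, 3.4, 3.5, 3.6, 3.7, 3.9, 4.0, 4.3, 4.4, 4.6.
n = 21.
r = 1 + (25/100)·(21 − 1) = 1 + 5 = 6.
r is an integer, so P25 is the value at rank 6: 2.9.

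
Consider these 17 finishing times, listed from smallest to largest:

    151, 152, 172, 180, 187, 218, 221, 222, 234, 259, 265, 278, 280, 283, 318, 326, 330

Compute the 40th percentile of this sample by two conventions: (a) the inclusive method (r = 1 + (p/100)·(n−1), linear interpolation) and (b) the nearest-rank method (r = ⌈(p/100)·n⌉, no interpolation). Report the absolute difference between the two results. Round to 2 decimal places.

0.40

n = 17.
(a) r = 7.4; between ranks 7 (221) and 8 (222): 221.4.
(b) the nearest-rank method: rank 7 → 221.
|221.4 − 221| = 0.4.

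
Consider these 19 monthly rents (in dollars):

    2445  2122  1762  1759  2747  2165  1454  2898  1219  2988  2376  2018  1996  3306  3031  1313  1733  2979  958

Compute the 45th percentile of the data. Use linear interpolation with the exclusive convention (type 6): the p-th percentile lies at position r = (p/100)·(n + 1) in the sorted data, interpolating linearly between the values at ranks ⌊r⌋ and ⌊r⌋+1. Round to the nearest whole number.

2018

Sorted: 958, 1219, 1313, 1454, 1733, 1759, 1762, 1996, 2018, 2122, 2165, 2376, 2445, 2747, 2898, 2979, 2988, 3031, 3306.
n = 19.
r = (45/100)·(19 + 1) = 9.
r is an integer, so P45 is the value at rank 9: 2018.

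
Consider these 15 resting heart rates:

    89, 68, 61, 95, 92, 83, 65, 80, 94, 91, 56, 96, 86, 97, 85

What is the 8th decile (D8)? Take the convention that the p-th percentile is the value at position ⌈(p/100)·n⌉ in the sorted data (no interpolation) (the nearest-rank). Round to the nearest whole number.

94

Sorted: 56, 61, 65, 68, 80, 83, 85, 86, 89, 91, 92, 94, 95, 96, 97.
n = 15.
Position = ⌈80/100 · 15⌉ = ⌈12⌉ = 12.
The value at rank 12 is 94.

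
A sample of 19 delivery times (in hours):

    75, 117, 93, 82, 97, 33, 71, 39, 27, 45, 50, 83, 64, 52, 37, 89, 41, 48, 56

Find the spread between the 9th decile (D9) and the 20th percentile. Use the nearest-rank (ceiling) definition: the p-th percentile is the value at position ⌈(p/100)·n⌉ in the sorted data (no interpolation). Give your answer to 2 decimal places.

58.00

Sorted: 27, 33, 37, 39, 41, 45, 48, 50, 52, 56, 64, 71, 75, 82, 83, 89, 93, 97, 117.
n = 19.
P20: rank ⌈20/100·19⌉ = 4 → 39.
P90: rank ⌈90/100·19⌉ = 18 → 97.
Difference: 97 − 39 = 58.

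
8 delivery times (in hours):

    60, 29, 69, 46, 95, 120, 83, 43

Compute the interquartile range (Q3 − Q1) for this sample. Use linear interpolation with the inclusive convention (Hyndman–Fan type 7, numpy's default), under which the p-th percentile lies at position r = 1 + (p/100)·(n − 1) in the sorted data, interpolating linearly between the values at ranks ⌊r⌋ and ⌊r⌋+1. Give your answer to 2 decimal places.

Sorted: 29, 43, 46, 60, 69, 83, 95, 120.
n = 8.
P25: r = 2.75; ranks 2–3 are 43, 46; interpolating gives 45.25.
P75: r = 6.25; ranks 6–7 are 83, 95; interpolating gives 86.
Difference: 86 − 45.25 = 40.75.

40.75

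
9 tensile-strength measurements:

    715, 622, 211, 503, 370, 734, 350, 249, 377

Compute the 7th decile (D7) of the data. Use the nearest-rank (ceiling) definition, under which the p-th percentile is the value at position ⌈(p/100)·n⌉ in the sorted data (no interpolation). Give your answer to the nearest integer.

Sorted: 211, 249, 350, 370, 377, 503, 622, 715, 734.
n = 9.
Position = ⌈70/100 · 9⌉ = ⌈6.3⌉ = 7.
The value at rank 7 is 622.

622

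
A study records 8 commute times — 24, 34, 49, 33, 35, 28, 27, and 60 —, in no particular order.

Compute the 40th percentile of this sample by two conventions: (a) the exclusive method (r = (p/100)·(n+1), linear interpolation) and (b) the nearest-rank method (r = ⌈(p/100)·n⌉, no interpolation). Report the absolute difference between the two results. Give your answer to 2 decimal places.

Sorted: 24, 27, 28, 33, 34, 35, 49, 60.
n = 8.
(a) r = 3.6; between ranks 3 (28) and 4 (33): 31.
(b) the nearest-rank method: rank 4 → 33.
|31 − 33| = 2.

2.00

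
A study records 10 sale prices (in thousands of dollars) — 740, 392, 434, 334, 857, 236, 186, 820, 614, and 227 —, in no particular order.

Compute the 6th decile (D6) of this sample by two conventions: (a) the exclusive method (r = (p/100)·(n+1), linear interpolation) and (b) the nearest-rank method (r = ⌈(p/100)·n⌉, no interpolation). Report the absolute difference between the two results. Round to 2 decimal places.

108.00

Sorted: 186, 227, 236, 334, 392, 434, 614, 740, 820, 857.
n = 10.
(a) r = 6.6; between ranks 6 (434) and 7 (614): 542.
(b) the nearest-rank method: rank 6 → 434.
|542 − 434| = 108.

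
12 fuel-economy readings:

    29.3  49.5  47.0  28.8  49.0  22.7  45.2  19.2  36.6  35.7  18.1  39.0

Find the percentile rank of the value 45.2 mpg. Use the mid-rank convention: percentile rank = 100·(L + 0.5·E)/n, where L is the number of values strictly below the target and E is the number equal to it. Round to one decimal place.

70.8

Sorted: 18.1, 19.2, 22.7, 28.8, 29.3, 35.7, 36.6, 39.0, 45.2, 47.0, 49.0, 49.5.
Count below 45.2: L = 8; count equal: E = 1; n = 12.
Percentile rank = 100·(8 + 0.5·1)/12 = 100·8.5/12 = 70.83.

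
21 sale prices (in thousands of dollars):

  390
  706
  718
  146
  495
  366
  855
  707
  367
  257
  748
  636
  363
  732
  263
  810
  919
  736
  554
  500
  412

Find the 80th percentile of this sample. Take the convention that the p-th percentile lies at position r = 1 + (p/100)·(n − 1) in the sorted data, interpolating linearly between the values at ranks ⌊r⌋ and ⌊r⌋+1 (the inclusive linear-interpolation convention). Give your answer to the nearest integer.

Sorted: 146, 257, 263, 363, 366, 367, 390, 412, 495, 500, 554, 636, 706, 707, 718, 732, 736, 748, 810, 855, 919.
n = 21.
r = 1 + (80/100)·(21 − 1) = 1 + 16 = 17.
r is an integer, so P80 is the value at rank 17: 736.

736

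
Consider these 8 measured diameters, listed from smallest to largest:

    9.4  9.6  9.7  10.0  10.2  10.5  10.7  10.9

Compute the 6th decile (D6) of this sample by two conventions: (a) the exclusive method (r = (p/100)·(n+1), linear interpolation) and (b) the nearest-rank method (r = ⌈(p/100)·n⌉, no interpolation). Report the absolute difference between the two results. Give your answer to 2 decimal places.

0.12

n = 8.
(a) r = 5.4; between ranks 5 (10.2) and 6 (10.5): 10.32.
(b) the nearest-rank method: rank 5 → 10.2.
|10.32 − 10.2| = 0.12.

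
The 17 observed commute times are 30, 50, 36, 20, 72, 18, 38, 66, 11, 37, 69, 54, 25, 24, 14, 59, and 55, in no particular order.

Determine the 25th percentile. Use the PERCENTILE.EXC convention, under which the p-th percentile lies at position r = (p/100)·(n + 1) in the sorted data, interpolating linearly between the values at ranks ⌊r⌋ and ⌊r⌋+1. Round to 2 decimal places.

Sorted: 11, 14, 18, 20, 24, 25, 30, 36, 37, 38, 50, 54, 55, 59, 66, 69, 72.
n = 17.
r = (25/100)·(17 + 1) = 4.5.
Rank 4 is 20 and rank 5 is 24.
Interpolate: 20 + 0.5·(24 − 20) = 20 + 0.5·4 = 22.

22.00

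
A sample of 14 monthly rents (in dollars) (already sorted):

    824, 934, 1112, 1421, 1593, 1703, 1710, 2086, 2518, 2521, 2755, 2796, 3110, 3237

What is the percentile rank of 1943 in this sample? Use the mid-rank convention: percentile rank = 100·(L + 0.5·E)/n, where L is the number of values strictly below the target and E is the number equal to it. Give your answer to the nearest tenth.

50.0

Count below 1943: L = 7; count equal: E = 0; n = 14.
Percentile rank = 100·(7 + 0.5·0)/14 = 100·7/14 = 50.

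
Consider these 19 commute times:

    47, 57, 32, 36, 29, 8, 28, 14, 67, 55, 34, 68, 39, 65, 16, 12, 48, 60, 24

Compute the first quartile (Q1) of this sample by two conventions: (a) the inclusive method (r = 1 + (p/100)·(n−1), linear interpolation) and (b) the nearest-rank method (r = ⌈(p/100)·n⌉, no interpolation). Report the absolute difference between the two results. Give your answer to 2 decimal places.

2.00

Sorted: 8, 12, 14, 16, 24, 28, 29, 32, 34, 36, 39, 47, 48, 55, 57, 60, 65, 67, 68.
n = 19.
(a) r = 5.5; between ranks 5 (24) and 6 (28): 26.
(b) the nearest-rank method: rank 5 → 24.
|26 − 24| = 2.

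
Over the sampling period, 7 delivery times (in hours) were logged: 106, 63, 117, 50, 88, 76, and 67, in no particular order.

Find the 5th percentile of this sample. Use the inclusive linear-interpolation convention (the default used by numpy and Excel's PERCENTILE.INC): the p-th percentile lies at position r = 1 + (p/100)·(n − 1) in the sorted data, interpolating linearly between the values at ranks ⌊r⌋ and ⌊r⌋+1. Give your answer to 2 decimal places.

Sorted: 50, 63, 67, 76, 88, 106, 117.
n = 7.
r = 1 + (5/100)·(7 − 1) = 1 + 0.3 = 1.3.
Rank 1 is 50 and rank 2 is 63.
Interpolate: 50 + 0.3·(63 − 50) = 50 + 0.3·13 = 53.9.

53.90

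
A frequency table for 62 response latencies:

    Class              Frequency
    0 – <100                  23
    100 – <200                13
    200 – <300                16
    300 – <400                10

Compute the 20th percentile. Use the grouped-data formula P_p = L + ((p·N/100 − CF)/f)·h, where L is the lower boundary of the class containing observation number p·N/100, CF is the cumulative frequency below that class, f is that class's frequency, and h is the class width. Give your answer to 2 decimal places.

N = 62; target position k = 20/100 · 62 = 12.4.
Cumulative frequencies: 23, 36, 52, 62.
Observation 12.4 falls in the class 0 – <100.
L = 0, CF = 0, f = 23, h = 100.
P20 = 0 + ((12.4 − 0)/23)·100 = 0 + 53.913 = 53.913.

53.91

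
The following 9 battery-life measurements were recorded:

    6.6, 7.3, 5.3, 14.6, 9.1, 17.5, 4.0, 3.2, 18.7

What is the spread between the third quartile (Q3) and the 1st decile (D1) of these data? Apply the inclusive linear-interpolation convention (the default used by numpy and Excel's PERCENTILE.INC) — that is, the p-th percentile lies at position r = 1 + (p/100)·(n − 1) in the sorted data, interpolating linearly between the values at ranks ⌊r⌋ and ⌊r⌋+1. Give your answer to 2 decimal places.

10.76

Sorted: 3.2, 4.0, 5.3, 6.6, 7.3, 9.1, 14.6, 17.5, 18.7.
n = 9.
P10: r = 1.8; ranks 1–2 are 3.2, 4.0; interpolating gives 3.84.
P75: r = 7 (integer) → 14.6.
Difference: 14.6 − 3.84 = 10.76.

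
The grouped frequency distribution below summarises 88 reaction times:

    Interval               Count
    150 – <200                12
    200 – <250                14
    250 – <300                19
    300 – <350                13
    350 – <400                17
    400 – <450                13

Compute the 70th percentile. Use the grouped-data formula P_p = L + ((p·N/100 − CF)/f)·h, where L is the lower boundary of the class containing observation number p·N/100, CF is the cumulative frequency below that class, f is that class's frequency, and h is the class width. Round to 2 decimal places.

360.59

N = 88; target position k = 70/100 · 88 = 61.6.
Cumulative frequencies: 12, 26, 45, 58, 75, 88.
Observation 61.6 falls in the class 350 – <400.
L = 350, CF = 58, f = 17, h = 50.
P70 = 350 + ((61.6 − 58)/17)·50 = 350 + 10.5882 = 360.588.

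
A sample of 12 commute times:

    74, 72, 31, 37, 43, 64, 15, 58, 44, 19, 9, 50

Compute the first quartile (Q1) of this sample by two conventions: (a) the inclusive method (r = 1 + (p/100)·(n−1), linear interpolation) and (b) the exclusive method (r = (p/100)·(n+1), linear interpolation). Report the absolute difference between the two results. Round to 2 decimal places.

Sorted: 9, 15, 19, 31, 37, 43, 44, 50, 58, 64, 72, 74.
n = 12.
(a) r = 3.75; between ranks 3 (19) and 4 (31): 28.
(b) r = 3.25; between ranks 3 (19) and 4 (31): 22.
|28 − 22| = 6.

6.00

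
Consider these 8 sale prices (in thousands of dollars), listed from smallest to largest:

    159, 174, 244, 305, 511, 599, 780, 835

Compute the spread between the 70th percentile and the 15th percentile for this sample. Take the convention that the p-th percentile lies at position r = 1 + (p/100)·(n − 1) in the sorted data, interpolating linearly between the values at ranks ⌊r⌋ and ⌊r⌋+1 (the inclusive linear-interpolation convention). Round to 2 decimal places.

412.70

n = 8.
P15: r = 2.05; ranks 2–3 are 174, 244; interpolating gives 177.5.
P70: r = 5.9; ranks 5–6 are 511, 599; interpolating gives 590.2.
Difference: 590.2 − 177.5 = 412.7.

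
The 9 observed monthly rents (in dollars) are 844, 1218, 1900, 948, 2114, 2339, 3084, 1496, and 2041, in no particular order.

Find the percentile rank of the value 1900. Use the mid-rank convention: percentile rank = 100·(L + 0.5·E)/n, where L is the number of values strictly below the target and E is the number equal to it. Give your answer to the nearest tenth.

50.0

Sorted: 844, 948, 1218, 1496, 1900, 2041, 2114, 2339, 3084.
Count below 1900: L = 4; count equal: E = 1; n = 9.
Percentile rank = 100·(4 + 0.5·1)/9 = 100·4.5/9 = 50.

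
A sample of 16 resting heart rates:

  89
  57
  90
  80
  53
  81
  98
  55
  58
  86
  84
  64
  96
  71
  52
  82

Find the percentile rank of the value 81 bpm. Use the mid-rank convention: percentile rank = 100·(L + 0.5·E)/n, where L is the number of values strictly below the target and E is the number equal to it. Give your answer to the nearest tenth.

Sorted: 52, 53, 55, 57, 58, 64, 71, 80, 81, 82, 84, 86, 89, 90, 96, 98.
Count below 81: L = 8; count equal: E = 1; n = 16.
Percentile rank = 100·(8 + 0.5·1)/16 = 100·8.5/16 = 53.12.

53.1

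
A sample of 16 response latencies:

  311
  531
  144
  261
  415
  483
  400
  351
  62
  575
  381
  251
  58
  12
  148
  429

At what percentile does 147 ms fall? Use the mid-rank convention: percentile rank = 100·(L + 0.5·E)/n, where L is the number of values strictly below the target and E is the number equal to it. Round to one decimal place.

25.0

Sorted: 12, 58, 62, 144, 148, 251, 261, 311, 351, 381, 400, 415, 429, 483, 531, 575.
Count below 147: L = 4; count equal: E = 0; n = 16.
Percentile rank = 100·(4 + 0.5·0)/16 = 100·4/16 = 25.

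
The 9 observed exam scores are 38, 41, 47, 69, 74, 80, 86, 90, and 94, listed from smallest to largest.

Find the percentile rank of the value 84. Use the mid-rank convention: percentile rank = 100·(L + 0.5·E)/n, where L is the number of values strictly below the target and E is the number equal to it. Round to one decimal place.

Count below 84: L = 6; count equal: E = 0; n = 9.
Percentile rank = 100·(6 + 0.5·0)/9 = 100·6/9 = 66.67.

66.7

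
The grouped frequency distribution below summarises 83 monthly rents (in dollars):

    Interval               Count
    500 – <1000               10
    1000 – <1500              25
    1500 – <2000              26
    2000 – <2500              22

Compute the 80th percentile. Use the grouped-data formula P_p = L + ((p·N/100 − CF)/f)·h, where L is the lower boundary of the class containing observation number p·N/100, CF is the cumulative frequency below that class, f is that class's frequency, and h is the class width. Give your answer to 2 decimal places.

N = 83; target position k = 80/100 · 83 = 66.4.
Cumulative frequencies: 10, 35, 61, 83.
Observation 66.4 falls in the class 2000 – <2500.
L = 2000, CF = 61, f = 22, h = 500.
P80 = 2000 + ((66.4 − 61)/22)·500 = 2000 + 122.727 = 2122.73.

2122.73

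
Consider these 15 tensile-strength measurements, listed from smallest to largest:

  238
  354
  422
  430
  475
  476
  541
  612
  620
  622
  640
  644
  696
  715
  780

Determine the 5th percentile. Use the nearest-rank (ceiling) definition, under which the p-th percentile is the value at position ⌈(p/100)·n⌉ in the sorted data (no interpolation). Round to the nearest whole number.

238

n = 15.
Position = ⌈5/100 · 15⌉ = ⌈0.75⌉ = 1.
The value at rank 1 is 238.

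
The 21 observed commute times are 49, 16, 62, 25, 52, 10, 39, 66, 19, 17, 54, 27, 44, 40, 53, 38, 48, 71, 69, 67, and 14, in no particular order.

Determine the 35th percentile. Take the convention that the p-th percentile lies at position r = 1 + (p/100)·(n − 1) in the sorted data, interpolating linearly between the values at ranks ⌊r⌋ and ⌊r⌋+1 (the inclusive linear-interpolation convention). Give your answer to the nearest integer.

Sorted: 10, 14, 16, 17, 19, 25, 27, 38, 39, 40, 44, 48, 49, 52, 53, 54, 62, 66, 67, 69, 71.
n = 21.
r = 1 + (35/100)·(21 − 1) = 1 + 7 = 8.
r is an integer, so P35 is the value at rank 8: 38.

38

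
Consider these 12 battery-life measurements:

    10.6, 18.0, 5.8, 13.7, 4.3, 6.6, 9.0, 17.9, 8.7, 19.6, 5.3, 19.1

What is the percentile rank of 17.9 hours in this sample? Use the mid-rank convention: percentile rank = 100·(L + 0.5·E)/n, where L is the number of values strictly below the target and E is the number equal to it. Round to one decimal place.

70.8

Sorted: 4.3, 5.3, 5.8, 6.6, 8.7, 9.0, 10.6, 13.7, 17.9, 18.0, 19.1, 19.6.
Count below 17.9: L = 8; count equal: E = 1; n = 12.
Percentile rank = 100·(8 + 0.5·1)/12 = 100·8.5/12 = 70.83.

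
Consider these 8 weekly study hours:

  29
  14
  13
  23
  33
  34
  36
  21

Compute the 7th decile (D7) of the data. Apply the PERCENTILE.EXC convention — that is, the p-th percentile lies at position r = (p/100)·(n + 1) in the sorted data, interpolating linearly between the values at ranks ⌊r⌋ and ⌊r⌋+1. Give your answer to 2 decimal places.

Sorted: 13, 14, 21, 23, 29, 33, 34, 36.
n = 8.
r = (70/100)·(8 + 1) = 6.3.
Rank 6 is 33 and rank 7 is 34.
Interpolate: 33 + 0.3·(34 − 33) = 33 + 0.3·1 = 33.3.

33.30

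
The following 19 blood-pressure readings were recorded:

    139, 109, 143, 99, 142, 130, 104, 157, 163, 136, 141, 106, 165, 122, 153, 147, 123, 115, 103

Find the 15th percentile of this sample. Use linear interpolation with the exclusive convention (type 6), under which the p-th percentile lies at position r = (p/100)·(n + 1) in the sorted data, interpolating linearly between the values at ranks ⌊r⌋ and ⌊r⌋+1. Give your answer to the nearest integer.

Sorted: 99, 103, 104, 106, 109, 115, 122, 123, 130, 136, 139, 141, 142, 143, 147, 153, 157, 163, 165.
n = 19.
r = (15/100)·(19 + 1) = 3.
r is an integer, so P15 is the value at rank 3: 104.

104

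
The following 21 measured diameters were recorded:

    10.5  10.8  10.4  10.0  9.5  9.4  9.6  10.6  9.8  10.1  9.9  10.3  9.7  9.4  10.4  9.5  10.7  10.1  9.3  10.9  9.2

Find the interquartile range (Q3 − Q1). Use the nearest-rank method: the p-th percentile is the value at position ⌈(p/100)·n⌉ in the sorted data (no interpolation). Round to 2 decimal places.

0.90

Sorted: 9.2, 9.3, 9.4, 9.4, 9.5, 9.5, 9.6, 9.7, 9.8, 9.9, 10.0, 10.1, 10.1, 10.3, 10.4, 10.4, 10.5, 10.6, 10.7, 10.8, 10.9.
n = 21.
P25: rank ⌈25/100·21⌉ = 6 → 9.5.
P75: rank ⌈75/100·21⌉ = 16 → 10.4.
Difference: 10.4 − 9.5 = 0.9.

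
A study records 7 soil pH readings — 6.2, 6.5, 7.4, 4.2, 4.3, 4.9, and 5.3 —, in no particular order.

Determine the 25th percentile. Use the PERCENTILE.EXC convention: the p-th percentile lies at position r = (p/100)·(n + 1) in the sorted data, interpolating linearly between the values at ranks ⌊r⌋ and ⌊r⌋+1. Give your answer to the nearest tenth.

Sorted: 4.2, 4.3, 4.9, 5.3, 6.2, 6.5, 7.4.
n = 7.
r = (25/100)·(7 + 1) = 2.
r is an integer, so P25 is the value at rank 2: 4.3.

4.3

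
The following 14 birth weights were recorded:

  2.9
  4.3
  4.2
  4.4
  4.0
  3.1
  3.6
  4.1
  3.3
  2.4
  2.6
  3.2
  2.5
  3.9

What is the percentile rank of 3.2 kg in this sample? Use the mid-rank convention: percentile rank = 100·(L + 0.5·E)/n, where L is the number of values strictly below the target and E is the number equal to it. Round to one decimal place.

Sorted: 2.4, 2.5, 2.6, 2.9, 3.1, 3.2, 3.3, 3.6, 3.9, 4.0, 4.1, 4.2, 4.3, 4.4.
Count below 3.2: L = 5; count equal: E = 1; n = 14.
Percentile rank = 100·(5 + 0.5·1)/14 = 100·5.5/14 = 39.29.

39.3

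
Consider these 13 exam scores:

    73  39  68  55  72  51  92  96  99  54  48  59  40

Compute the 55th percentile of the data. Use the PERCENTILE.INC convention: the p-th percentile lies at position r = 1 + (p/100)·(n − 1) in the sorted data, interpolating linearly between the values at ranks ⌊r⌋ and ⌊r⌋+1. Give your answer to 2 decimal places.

64.40

Sorted: 39, 40, 48, 51, 54, 55, 59, 68, 72, 73, 92, 96, 99.
n = 13.
r = 1 + (55/100)·(13 − 1) = 1 + 6.6 = 7.6.
Rank 7 is 59 and rank 8 is 68.
Interpolate: 59 + 0.6·(68 − 59) = 59 + 0.6·9 = 64.4.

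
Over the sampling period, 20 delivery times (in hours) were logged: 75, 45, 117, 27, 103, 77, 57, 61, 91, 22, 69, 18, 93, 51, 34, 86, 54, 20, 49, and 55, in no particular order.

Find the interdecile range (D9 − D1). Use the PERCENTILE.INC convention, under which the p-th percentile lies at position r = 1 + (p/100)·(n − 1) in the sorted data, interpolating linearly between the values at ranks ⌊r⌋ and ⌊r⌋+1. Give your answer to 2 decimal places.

Sorted: 18, 20, 22, 27, 34, 45, 49, 51, 54, 55, 57, 61, 69, 75, 77, 86, 91, 93, 103, 117.
n = 20.
P10: r = 2.9; ranks 2–3 are 20, 22; interpolating gives 21.8.
P90: r = 18.1; ranks 18–19 are 93, 103; interpolating gives 94.
Difference: 94 − 21.8 = 72.2.

72.20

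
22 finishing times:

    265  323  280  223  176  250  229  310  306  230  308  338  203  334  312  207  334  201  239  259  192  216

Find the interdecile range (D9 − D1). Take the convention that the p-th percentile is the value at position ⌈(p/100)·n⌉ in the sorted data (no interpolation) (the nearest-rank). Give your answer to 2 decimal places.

Sorted: 176, 192, 201, 203, 207, 216, 223, 229, 230, 239, 250, 259, 265, 280, 306, 308, 310, 312, 323, 334, 334, 338.
n = 22.
P10: rank ⌈10/100·22⌉ = 3 → 201.
P90: rank ⌈90/100·22⌉ = 20 → 334.
Difference: 334 − 201 = 133.

133.00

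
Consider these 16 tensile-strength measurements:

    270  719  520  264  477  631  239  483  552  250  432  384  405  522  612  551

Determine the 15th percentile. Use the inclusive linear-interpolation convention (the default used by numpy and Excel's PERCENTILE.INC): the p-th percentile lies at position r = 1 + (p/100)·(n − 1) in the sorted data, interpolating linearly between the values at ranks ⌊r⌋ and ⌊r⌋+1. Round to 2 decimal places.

Sorted: 239, 250, 264, 270, 384, 405, 432, 477, 483, 520, 522, 551, 552, 612, 631, 719.
n = 16.
r = 1 + (15/100)·(16 − 1) = 1 + 2.25 = 3.25.
Rank 3 is 264 and rank 4 is 270.
Interpolate: 264 + 0.25·(270 − 264) = 264 + 0.25·6 = 265.5.

265.50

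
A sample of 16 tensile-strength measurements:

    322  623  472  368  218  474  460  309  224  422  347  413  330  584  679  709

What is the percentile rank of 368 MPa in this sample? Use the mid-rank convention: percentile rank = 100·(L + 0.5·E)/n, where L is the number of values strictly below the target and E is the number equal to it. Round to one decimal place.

40.6

Sorted: 218, 224, 309, 322, 330, 347, 368, 413, 422, 460, 472, 474, 584, 623, 679, 709.
Count below 368: L = 6; count equal: E = 1; n = 16.
Percentile rank = 100·(6 + 0.5·1)/16 = 100·6.5/16 = 40.62.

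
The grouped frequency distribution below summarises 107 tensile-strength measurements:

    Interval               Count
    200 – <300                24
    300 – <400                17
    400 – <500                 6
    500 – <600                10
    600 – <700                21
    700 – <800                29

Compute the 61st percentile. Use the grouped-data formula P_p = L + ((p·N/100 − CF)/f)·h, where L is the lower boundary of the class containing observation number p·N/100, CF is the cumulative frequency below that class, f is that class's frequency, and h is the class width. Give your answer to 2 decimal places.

N = 107; target position k = 61/100 · 107 = 65.27.
Cumulative frequencies: 24, 41, 47, 57, 78, 107.
Observation 65.27 falls in the class 600 – <700.
L = 600, CF = 57, f = 21, h = 100.
P61 = 600 + ((65.27 − 57)/21)·100 = 600 + 39.381 = 639.381.

639.38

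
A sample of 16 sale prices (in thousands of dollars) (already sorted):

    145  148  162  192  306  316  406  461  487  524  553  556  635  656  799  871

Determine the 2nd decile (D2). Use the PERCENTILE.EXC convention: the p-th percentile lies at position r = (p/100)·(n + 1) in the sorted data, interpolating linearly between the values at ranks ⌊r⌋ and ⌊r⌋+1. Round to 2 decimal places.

174.00

n = 16.
r = (20/100)·(16 + 1) = 3.4.
Rank 3 is 162 and rank 4 is 192.
Interpolate: 162 + 0.4·(192 − 162) = 162 + 0.4·30 = 174.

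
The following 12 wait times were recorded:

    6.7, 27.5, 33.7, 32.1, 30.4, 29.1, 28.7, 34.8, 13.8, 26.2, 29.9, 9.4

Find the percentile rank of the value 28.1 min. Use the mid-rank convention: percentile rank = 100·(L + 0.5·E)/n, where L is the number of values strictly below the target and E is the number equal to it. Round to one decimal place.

Sorted: 6.7, 9.4, 13.8, 26.2, 27.5, 28.7, 29.1, 29.9, 30.4, 32.1, 33.7, 34.8.
Count below 28.1: L = 5; count equal: E = 0; n = 12.
Percentile rank = 100·(5 + 0.5·0)/12 = 100·5/12 = 41.67.

41.7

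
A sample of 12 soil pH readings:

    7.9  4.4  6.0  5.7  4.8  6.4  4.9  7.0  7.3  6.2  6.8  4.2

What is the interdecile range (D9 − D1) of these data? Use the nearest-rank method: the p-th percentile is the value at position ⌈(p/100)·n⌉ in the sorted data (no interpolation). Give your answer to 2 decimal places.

Sorted: 4.2, 4.4, 4.8, 4.9, 5.7, 6.0, 6.2, 6.4, 6.8, 7.0, 7.3, 7.9.
n = 12.
P10: rank ⌈10/100·12⌉ = 2 → 4.4.
P90: rank ⌈90/100·12⌉ = 11 → 7.3.
Difference: 7.3 − 4.4 = 2.9.

2.90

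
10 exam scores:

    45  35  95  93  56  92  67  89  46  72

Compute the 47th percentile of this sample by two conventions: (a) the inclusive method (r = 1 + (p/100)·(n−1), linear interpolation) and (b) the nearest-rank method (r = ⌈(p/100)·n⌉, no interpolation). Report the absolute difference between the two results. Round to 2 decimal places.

1.15

Sorted: 35, 45, 46, 56, 67, 72, 89, 92, 93, 95.
n = 10.
(a) r = 5.23; between ranks 5 (67) and 6 (72): 68.15.
(b) the nearest-rank method: rank 5 → 67.
|68.15 − 67| = 1.15.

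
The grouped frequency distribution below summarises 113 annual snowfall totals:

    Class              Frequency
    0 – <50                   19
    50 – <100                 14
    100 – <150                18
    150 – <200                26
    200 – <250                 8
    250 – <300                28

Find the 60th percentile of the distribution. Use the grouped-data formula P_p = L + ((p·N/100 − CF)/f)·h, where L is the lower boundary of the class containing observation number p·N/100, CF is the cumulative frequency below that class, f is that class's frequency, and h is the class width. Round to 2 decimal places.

N = 113; target position k = 60/100 · 113 = 67.8.
Cumulative frequencies: 19, 33, 51, 77, 85, 113.
Observation 67.8 falls in the class 150 – <200.
L = 150, CF = 51, f = 26, h = 50.
P60 = 150 + ((67.8 − 51)/26)·50 = 150 + 32.3077 = 182.308.

182.31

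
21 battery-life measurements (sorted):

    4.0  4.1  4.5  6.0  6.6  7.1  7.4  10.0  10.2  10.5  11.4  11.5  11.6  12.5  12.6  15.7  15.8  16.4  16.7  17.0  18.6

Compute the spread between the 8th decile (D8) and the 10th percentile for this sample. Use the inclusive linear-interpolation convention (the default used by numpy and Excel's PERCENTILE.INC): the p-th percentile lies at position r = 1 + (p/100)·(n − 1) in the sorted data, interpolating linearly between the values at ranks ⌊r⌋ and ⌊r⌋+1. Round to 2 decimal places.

n = 21.
P10: r = 3 (integer) → 4.5.
P80: r = 17 (integer) → 15.8.
Difference: 15.8 − 4.5 = 11.3.

11.30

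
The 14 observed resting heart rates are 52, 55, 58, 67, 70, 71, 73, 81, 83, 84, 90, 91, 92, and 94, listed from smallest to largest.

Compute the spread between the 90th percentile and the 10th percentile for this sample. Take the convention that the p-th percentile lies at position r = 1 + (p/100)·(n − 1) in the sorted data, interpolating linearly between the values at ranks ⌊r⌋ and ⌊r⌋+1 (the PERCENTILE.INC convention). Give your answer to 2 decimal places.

35.80

n = 14.
P10: r = 2.3; ranks 2–3 are 55, 58; interpolating gives 55.9.
P90: r = 12.7; ranks 12–13 are 91, 92; interpolating gives 91.7.
Difference: 91.7 − 55.9 = 35.8.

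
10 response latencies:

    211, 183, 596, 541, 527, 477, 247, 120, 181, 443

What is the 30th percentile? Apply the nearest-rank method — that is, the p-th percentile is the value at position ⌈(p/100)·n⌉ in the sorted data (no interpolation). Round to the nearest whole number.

183

Sorted: 120, 181, 183, 211, 247, 443, 477, 527, 541, 596.
n = 10.
Position = ⌈30/100 · 10⌉ = ⌈3⌉ = 3.
The value at rank 3 is 183.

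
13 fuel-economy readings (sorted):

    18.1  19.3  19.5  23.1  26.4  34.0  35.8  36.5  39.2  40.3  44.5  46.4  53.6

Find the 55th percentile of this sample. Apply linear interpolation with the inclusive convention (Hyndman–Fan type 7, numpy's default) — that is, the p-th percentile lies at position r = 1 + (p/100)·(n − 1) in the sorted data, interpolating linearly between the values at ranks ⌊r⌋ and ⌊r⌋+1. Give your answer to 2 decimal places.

n = 13.
r = 1 + (55/100)·(13 − 1) = 1 + 6.6 = 7.6.
Rank 7 is 35.8 and rank 8 is 36.5.
Interpolate: 35.8 + 0.6·(36.5 − 35.8) = 35.8 + 0.6·0.7 = 36.22.

36.22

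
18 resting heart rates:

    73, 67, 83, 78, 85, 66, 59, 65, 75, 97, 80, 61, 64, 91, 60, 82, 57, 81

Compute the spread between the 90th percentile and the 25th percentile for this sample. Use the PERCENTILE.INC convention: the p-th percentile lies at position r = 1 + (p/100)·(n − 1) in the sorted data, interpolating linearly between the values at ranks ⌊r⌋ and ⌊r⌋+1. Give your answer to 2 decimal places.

Sorted: 57, 59, 60, 61, 64, 65, 66, 67, 73, 75, 78, 80, 81, 82, 83, 85, 91, 97.
n = 18.
P25: r = 5.25; ranks 5–6 are 64, 65; interpolating gives 64.25.
P90: r = 16.3; ranks 16–17 are 85, 91; interpolating gives 86.8.
Difference: 86.8 − 64.25 = 22.55.

22.55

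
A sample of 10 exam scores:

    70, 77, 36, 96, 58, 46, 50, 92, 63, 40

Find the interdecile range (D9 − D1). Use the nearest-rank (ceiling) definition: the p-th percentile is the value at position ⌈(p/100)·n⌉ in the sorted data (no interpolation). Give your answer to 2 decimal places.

Sorted: 36, 40, 46, 50, 58, 63, 70, 77, 92, 96.
n = 10.
P10: rank ⌈10/100·10⌉ = 1 → 36.
P90: rank ⌈90/100·10⌉ = 9 → 92.
Difference: 92 − 36 = 56.

56.00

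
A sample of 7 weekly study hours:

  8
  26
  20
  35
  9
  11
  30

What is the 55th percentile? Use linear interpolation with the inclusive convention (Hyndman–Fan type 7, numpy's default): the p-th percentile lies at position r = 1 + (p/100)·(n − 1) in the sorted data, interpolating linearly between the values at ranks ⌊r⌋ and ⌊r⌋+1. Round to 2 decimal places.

21.80

Sorted: 8, 9, 11, 20, 26, 30, 35.
n = 7.
r = 1 + (55/100)·(7 − 1) = 1 + 3.3 = 4.3.
Rank 4 is 20 and rank 5 is 26.
Interpolate: 20 + 0.3·(26 − 20) = 20 + 0.3·6 = 21.8.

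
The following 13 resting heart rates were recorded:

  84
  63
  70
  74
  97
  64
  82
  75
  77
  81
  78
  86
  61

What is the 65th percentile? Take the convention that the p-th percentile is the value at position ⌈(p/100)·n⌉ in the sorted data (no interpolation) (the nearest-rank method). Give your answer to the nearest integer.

Sorted: 61, 63, 64, 70, 74, 75, 77, 78, 81, 82, 84, 86, 97.
n = 13.
Position = ⌈65/100 · 13⌉ = ⌈8.45⌉ = 9.
The value at rank 9 is 81.

81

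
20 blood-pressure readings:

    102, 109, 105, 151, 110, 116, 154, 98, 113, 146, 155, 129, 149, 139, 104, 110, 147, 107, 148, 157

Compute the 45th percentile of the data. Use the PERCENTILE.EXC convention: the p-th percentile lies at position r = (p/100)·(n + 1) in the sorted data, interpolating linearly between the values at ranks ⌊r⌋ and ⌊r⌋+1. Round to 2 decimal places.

114.35

Sorted: 98, 102, 104, 105, 107, 109, 110, 110, 113, 116, 129, 139, 146, 147, 148, 149, 151, 154, 155, 157.
n = 20.
r = (45/100)·(20 + 1) = 9.45.
Rank 9 is 113 and rank 10 is 116.
Interpolate: 113 + 0.45·(116 − 113) = 113 + 0.45·3 = 114.35.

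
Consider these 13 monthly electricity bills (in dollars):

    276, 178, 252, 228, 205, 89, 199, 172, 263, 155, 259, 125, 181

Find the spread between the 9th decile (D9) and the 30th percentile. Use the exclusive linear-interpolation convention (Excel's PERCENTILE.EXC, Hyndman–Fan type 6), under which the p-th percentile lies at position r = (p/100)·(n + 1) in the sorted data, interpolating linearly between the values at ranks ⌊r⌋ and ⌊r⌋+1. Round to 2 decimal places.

Sorted: 89, 125, 155, 172, 178, 181, 199, 205, 228, 252, 259, 263, 276.
n = 13.
P30: r = 4.2; ranks 4–5 are 172, 178; interpolating gives 173.2.
P90: r = 12.6; ranks 12–13 are 263, 276; interpolating gives 270.8.
Difference: 270.8 − 173.2 = 97.6.

97.60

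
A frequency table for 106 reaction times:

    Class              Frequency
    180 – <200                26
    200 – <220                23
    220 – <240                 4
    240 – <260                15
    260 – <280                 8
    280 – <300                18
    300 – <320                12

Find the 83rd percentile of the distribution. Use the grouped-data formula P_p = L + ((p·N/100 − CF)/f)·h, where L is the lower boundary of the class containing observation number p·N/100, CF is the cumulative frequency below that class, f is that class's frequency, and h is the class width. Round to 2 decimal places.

293.31

N = 106; target position k = 83/100 · 106 = 87.98.
Cumulative frequencies: 26, 49, 53, 68, 76, 94, 106.
Observation 87.98 falls in the class 280 – <300.
L = 280, CF = 76, f = 18, h = 20.
P83 = 280 + ((87.98 − 76)/18)·20 = 280 + 13.3111 = 293.311.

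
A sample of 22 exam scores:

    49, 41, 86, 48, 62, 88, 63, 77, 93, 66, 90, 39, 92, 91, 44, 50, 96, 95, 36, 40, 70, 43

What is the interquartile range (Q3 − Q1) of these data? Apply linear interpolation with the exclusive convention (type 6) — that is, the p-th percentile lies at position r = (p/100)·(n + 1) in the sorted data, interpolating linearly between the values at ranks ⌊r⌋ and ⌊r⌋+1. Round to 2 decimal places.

46.50

Sorted: 36, 39, 40, 41, 43, 44, 48, 49, 50, 62, 63, 66, 70, 77, 86, 88, 90, 91, 92, 93, 95, 96.
n = 22.
P25: r = 5.75; ranks 5–6 are 43, 44; interpolating gives 43.75.
P75: r = 17.25; ranks 17–18 are 90, 91; interpolating gives 90.25.
Difference: 90.25 − 43.75 = 46.5.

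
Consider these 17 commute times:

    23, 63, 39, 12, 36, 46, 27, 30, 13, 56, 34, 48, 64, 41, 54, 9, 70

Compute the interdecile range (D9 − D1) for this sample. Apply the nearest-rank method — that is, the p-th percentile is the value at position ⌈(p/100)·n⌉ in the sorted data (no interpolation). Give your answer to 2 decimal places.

Sorted: 9, 12, 13, 23, 27, 30, 34, 36, 39, 41, 46, 48, 54, 56, 63, 64, 70.
n = 17.
P10: rank ⌈10/100·17⌉ = 2 → 12.
P90: rank ⌈90/100·17⌉ = 16 → 64.
Difference: 64 − 12 = 52.

52.00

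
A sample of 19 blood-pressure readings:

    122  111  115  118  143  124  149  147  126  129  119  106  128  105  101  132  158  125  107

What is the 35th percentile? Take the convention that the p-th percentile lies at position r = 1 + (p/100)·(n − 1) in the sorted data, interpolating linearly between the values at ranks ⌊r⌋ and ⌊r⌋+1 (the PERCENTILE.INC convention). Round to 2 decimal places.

Sorted: 101, 105, 106, 107, 111, 115, 118, 119, 122, 124, 125, 126, 128, 129, 132, 143, 147, 149, 158.
n = 19.
r = 1 + (35/100)·(19 − 1) = 1 + 6.3 = 7.3.
Rank 7 is 118 and rank 8 is 119.
Interpolate: 118 + 0.3·(119 − 118) = 118 + 0.3·1 = 118.3.

118.30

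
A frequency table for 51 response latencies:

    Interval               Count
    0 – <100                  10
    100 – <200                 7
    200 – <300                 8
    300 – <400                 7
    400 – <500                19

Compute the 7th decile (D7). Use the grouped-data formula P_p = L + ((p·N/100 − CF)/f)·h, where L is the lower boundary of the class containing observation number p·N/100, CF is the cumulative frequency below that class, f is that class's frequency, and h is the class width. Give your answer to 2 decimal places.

N = 51; target position k = 70/100 · 51 = 35.7.
Cumulative frequencies: 10, 17, 25, 32, 51.
Observation 35.7 falls in the class 400 – <500.
L = 400, CF = 32, f = 19, h = 100.
P70 = 400 + ((35.7 − 32)/19)·100 = 400 + 19.4737 = 419.474.

419.47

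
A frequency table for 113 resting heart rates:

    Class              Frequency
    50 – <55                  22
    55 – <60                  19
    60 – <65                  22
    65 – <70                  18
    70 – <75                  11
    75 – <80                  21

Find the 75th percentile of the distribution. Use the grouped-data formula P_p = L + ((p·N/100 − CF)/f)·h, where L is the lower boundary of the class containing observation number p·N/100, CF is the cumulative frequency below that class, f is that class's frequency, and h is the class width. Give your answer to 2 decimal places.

N = 113; target position k = 75/100 · 113 = 84.75.
Cumulative frequencies: 22, 41, 63, 81, 92, 113.
Observation 84.75 falls in the class 70 – <75.
L = 70, CF = 81, f = 11, h = 5.
P75 = 70 + ((84.75 − 81)/11)·5 = 70 + 1.70455 = 71.7045.

71.70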